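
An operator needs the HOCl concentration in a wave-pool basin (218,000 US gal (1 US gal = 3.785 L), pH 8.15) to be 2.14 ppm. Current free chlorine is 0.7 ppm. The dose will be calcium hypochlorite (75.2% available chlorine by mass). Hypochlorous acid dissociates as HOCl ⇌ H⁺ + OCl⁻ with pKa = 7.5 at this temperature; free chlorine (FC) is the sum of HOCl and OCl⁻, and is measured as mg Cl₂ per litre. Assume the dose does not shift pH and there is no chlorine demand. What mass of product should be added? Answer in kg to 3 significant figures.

Volume: 218,000 US gal × 3.785 L/gal = 825,130 L.
[OCl⁻]/[HOCl] = 10^(pH − pKa) = 10^(8.15 − 7.5) = 4.467; fraction as HOCl = 1/(1 + 4.467) = 0.1829.
Free chlorine required for 2.14 ppm HOCl: 2.14 / 0.1829 = 11.7 ppm.
FC to add: 11.7 − 0.7 = 11 mg/L as Cl₂.
Cl₂ equivalent: 11 mg/L × 825,130 L = 9076 g.
Product at 75.2% available Cl: 9076 / 0.752 = 12,070 g.

12.1 kg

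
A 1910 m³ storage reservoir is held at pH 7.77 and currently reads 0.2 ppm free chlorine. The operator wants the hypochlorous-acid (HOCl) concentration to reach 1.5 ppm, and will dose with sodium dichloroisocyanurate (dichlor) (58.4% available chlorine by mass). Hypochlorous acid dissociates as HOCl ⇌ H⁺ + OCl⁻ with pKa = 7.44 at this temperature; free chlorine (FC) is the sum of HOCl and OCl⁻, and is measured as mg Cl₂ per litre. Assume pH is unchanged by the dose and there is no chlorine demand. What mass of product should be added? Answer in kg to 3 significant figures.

Volume: 1910 m³ = 1,910,000 L.
[OCl⁻]/[HOCl] = 10^(pH − pKa) = 10^(7.77 − 7.44) = 2.138; fraction as HOCl = 1/(1 + 2.138) = 0.3187.
Free chlorine required for 1.5 ppm HOCl: 1.5 / 0.3187 = 4.707 ppm.
FC to add: 4.707 − 0.2 = 4.507 mg/L as Cl₂.
Cl₂ equivalent: 4.507 mg/L × 1,910,000 L = 8608 g.
Product at 58.4% available Cl: 8608 / 0.584 = 14,740 g.

14.7 kg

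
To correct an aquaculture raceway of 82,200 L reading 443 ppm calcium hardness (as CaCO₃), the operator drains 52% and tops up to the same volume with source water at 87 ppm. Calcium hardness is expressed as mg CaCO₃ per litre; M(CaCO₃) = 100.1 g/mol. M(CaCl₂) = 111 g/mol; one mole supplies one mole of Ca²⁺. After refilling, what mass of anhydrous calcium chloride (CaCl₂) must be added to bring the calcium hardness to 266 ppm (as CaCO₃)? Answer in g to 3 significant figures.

740 g

After draining 52% and refilling: 443 × 0.48 + 87 × 0.52 = 257.88 ppm.
Deficit to target: 266 − 257.88 = 8.12 mg/L.
As CaCO₃: 8.12 mg/L × 82,200 L = 667.5 g; ÷ 100.1 = 6.668 mol Ca²⁺.
Mass: 6.668 × 111 = 740.1 g.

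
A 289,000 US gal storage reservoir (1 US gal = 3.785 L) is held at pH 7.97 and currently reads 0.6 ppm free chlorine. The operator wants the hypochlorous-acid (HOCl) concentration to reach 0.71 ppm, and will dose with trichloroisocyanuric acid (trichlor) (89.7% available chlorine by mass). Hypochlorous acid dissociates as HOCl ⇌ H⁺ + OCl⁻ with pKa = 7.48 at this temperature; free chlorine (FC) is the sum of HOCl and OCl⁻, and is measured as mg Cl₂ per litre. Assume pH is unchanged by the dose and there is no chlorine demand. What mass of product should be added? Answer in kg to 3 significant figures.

2.81 kg

Volume: 289,000 US gal × 3.785 L/gal = 1,093,865 L.
[OCl⁻]/[HOCl] = 10^(pH − pKa) = 10^(7.97 − 7.48) = 3.09; fraction as HOCl = 1/(1 + 3.09) = 0.2445.
Free chlorine required for 0.71 ppm HOCl: 0.71 / 0.2445 = 2.904 ppm.
FC to add: 2.904 − 0.6 = 2.304 mg/L as Cl₂.
Cl₂ equivalent: 2.304 mg/L × 1,093,865 L = 2520 g.
Product at 89.7% available Cl: 2520 / 0.897 = 2810 g.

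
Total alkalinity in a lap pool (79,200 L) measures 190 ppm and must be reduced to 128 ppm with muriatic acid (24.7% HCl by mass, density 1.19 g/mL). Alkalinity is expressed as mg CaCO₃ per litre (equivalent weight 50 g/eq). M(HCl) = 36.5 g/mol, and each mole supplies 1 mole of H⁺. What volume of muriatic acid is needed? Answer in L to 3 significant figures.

Alkalinity to neutralize: (190 − 128) = 62 mg/L as CaCO₃ × 79,200 L = 4910 g as CaCO₃.
Equivalents of H⁺ required: 4910 ÷ 50 g/eq = 98.21 eq = 98.21 mol HCl.
Mass of HCl: 98.21 × 36.5 = 3585 g.
Mass of 24.7% solution: 3585 / 0.247 = 14,510 g.
Volume: 14,510 g ÷ 1.19 g/mL = 12,200 mL.

12.2 L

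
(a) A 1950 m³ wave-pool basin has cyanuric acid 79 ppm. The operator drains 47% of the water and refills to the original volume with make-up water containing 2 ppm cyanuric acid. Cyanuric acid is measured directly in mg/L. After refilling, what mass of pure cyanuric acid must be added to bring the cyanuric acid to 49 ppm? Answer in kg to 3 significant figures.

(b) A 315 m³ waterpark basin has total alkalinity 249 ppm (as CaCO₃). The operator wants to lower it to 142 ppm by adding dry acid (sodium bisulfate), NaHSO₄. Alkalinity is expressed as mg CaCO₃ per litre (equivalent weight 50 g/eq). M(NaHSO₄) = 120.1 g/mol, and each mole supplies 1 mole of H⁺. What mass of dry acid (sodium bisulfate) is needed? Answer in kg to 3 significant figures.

(a) 12.1 kg; (b) 81.0 kg

(a) Volume: 1950 m³ = 1,950,000 L.
(a) After draining 47% and refilling: 79 × 0.53 + 2 × 0.47 = 42.81 ppm.
(a) Deficit to target: 49 − 42.81 = 6.19 mg/L.
(a) Mass: 6.19 mg/L × 1,950,000 L = 12,070 g cyanuric acid.

(b) Volume: 315 m³ = 315,000 L.
(b) Alkalinity to neutralize: (249 − 142) = 107 mg/L as CaCO₃ × 315,000 L = 33,700 g as CaCO₃.
(b) Equivalents of H⁺ required: 33,700 ÷ 50 g/eq = 674.1 eq = 674.1 mol NaHSO₄.
(b) Mass of NaHSO₄: 674.1 × 120.1 = 80,960 g.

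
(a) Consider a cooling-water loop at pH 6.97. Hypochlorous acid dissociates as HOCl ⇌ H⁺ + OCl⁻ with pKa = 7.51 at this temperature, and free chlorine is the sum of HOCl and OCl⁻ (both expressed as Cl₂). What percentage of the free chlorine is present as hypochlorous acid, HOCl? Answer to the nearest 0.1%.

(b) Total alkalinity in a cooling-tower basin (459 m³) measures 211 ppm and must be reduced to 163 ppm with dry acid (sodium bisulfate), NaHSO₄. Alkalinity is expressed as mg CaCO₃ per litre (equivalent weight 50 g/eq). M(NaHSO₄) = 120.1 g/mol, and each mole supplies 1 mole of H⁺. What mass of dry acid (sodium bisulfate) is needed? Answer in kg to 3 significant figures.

(a) 77.6%; (b) 52.9 kg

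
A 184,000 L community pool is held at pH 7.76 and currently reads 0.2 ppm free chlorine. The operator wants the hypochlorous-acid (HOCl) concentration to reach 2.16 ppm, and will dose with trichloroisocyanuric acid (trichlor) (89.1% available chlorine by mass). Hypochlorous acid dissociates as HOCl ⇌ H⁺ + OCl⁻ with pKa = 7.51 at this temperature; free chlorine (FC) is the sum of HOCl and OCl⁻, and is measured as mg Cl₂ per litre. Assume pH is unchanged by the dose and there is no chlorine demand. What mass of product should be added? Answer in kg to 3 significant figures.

1.20 kg

[OCl⁻]/[HOCl] = 10^(pH − pKa) = 10^(7.76 − 7.51) = 1.778; fraction as HOCl = 1/(1 + 1.778) = 0.3599.
Free chlorine required for 2.16 ppm HOCl: 2.16 / 0.3599 = 6.001 ppm.
FC to add: 6.001 − 0.2 = 5.801 mg/L as Cl₂.
Cl₂ equivalent: 5.801 mg/L × 184,000 L = 1067 g.
Product at 89.1% available Cl: 1067 / 0.891 = 1198 g.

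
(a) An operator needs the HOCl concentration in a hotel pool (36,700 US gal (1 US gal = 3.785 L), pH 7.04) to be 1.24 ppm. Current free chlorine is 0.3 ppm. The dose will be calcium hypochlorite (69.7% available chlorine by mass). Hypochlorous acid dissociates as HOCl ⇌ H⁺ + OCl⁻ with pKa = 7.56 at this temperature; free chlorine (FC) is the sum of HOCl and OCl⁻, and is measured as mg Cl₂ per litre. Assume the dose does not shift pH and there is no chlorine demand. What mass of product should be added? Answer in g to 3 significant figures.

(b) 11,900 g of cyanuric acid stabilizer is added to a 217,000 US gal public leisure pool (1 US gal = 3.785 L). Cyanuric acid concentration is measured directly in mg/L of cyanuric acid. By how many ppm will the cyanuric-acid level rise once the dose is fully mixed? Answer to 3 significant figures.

(a) Volume: 36,700 US gal × 3.785 L/gal = 138,910 L.
(a) [OCl⁻]/[HOCl] = 10^(pH − pKa) = 10^(7.04 − 7.56) = 0.302; fraction as HOCl = 1/(1 + 0.302) = 0.7681.
(a) Free chlorine required for 1.24 ppm HOCl: 1.24 / 0.7681 = 1.614 ppm.
(a) FC to add: 1.614 − 0.3 = 1.314 mg/L as Cl₂.
(a) Cl₂ equivalent: 1.314 mg/L × 138,910 L = 182.6 g.
(a) Product at 69.7% available Cl: 182.6 / 0.697 = 262 g.

(b) Volume: 217,000 US gal × 3.785 L/gal = 821,345 L.
(b) Rise: 11,900 g / 821,345 L × 1000 = 14.49 mg/L.

(a) 262 g; (b) 14.5 ppm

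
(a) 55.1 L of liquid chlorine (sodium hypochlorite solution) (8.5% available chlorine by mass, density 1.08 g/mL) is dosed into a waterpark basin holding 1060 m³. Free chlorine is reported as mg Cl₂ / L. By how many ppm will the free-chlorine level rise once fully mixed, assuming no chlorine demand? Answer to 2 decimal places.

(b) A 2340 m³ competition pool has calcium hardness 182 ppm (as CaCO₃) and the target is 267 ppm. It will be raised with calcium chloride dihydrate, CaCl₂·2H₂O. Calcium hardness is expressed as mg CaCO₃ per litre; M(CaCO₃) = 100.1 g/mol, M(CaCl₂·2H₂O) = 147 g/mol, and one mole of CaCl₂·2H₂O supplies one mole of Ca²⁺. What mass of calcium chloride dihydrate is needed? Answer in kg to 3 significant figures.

(a) Volume: 1060 m³ = 1,060,000 L.
(a) Mass of solution: 55.1 L × 1000 mL/L × 1.08 g/mL = 59,510 g.
(a) Available chlorine delivered: 59,510 g × 0.085 = 5058 g as Cl₂.
(a) Concentration rise: 5058 g / 1,060,000 L = 4.772 mg/L = 4.77 ppm.

(b) Volume: 2340 m³ = 2,340,000 L.
(b) Hardness to add: (267 − 182) = 85 mg/L as CaCO₃ × 2,340,000 L = 198,900 g as CaCO₃.
(b) Moles of Ca²⁺ (1 mol Ca²⁺ ≡ 1 mol CaCO₃): 198,900 / 100.1 g/mol = 1987 mol.
(b) Mass of CaCl₂·2H₂O: 1987 × 147 = 292,100 g.

(a) 4.77 ppm; (b) 292 kg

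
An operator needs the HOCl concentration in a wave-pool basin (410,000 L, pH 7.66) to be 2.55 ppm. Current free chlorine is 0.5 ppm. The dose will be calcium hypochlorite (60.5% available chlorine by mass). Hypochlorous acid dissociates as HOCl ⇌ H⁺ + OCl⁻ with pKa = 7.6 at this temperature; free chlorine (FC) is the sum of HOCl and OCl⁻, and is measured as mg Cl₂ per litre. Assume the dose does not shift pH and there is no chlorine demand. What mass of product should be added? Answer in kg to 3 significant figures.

[OCl⁻]/[HOCl] = 10^(pH − pKa) = 10^(7.66 − 7.6) = 1.148; fraction as HOCl = 1/(1 + 1.148) = 0.4655.
Free chlorine required for 2.55 ppm HOCl: 2.55 / 0.4655 = 5.478 ppm.
FC to add: 5.478 − 0.5 = 4.978 mg/L as Cl₂.
Cl₂ equivalent: 4.978 mg/L × 410,000 L = 2041 g.
Product at 60.5% available Cl: 2041 / 0.605 = 3373 g.

3.37 kg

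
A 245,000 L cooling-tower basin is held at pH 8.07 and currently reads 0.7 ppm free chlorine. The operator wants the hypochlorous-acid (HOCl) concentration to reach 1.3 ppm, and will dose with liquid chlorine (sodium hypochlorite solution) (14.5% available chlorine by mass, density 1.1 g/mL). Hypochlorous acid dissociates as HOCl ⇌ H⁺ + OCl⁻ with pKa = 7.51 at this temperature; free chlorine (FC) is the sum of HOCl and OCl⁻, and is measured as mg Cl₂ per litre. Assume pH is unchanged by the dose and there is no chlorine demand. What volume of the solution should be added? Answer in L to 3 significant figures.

[OCl⁻]/[HOCl] = 10^(pH − pKa) = 10^(8.07 − 7.51) = 3.631; fraction as HOCl = 1/(1 + 3.631) = 0.2159.
Free chlorine required for 1.3 ppm HOCl: 1.3 / 0.2159 = 6.02 ppm.
FC to add: 6.02 − 0.7 = 5.32 mg/L as Cl₂.
Cl₂ equivalent: 5.32 mg/L × 245,000 L = 1303 g.
Product at 14.5% available Cl: 1303 / 0.145 = 8989 g.
Volume: 8989 g ÷ 1.1 g/mL = 8172 mL.

8.17 L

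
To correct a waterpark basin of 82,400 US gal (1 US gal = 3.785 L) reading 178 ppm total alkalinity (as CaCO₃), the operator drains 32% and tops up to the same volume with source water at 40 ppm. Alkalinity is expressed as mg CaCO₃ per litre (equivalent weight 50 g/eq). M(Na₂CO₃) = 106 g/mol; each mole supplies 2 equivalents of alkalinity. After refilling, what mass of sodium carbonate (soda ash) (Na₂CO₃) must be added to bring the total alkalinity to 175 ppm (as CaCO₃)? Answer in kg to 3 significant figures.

13.6 kg

Volume: 82,400 US gal × 3.785 L/gal = 311,884 L.
After draining 32% and refilling: 178 × 0.68 + 40 × 0.32 = 133.84 ppm.
Deficit to target: 175 − 133.84 = 41.16 mg/L.
As CaCO₃: 41.16 mg/L × 311,884 L = 12,840 g; ÷ 50 g/eq ÷ 2 = 128.4 mol Na₂CO₃.
Mass: 128.4 × 106 = 13,610 g.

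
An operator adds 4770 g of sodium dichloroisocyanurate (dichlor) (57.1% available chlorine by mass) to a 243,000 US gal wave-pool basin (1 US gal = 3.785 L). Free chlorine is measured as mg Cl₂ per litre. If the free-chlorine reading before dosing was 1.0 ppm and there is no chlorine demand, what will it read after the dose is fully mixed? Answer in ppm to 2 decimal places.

3.96 ppm

Volume: 243,000 US gal × 3.785 L/gal = 919,755 L.
Available chlorine delivered: 4770 g × 0.571 = 2724 g as Cl₂.
Concentration rise: 2724 g / 919,755 L = 2.961 mg/L = 2.96 ppm.
Final FC: 1.0 + 2.96 = 3.96 ppm.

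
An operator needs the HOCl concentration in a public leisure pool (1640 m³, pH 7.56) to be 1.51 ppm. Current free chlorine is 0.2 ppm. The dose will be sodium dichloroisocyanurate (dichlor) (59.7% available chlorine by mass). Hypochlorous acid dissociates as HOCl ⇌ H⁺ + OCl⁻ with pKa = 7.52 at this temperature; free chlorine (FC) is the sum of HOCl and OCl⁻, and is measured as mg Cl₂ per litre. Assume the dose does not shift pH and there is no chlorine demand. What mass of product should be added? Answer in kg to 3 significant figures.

Volume: 1640 m³ = 1,640,000 L.
[OCl⁻]/[HOCl] = 10^(pH − pKa) = 10^(7.56 − 7.52) = 1.096; fraction as HOCl = 1/(1 + 1.096) = 0.477.
Free chlorine required for 1.51 ppm HOCl: 1.51 / 0.477 = 3.166 ppm.
FC to add: 3.166 − 0.2 = 2.966 mg/L as Cl₂.
Cl₂ equivalent: 2.966 mg/L × 1,640,000 L = 4864 g.
Product at 59.7% available Cl: 4864 / 0.597 = 8147 g.

8.15 kg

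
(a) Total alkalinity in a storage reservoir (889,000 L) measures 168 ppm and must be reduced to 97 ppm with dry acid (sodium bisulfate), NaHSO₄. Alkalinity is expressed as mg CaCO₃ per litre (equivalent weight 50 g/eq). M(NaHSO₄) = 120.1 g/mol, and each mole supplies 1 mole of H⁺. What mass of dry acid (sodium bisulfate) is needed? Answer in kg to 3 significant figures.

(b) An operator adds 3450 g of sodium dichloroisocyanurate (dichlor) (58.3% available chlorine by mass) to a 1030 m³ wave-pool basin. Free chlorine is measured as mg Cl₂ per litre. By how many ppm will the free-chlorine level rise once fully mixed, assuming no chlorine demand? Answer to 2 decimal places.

(a) Alkalinity to neutralize: (168 − 97) = 71 mg/L as CaCO₃ × 889,000 L = 63,120 g as CaCO₃.
(a) Equivalents of H⁺ required: 63,120 ÷ 50 g/eq = 1262 eq = 1262 mol NaHSO₄.
(a) Mass of NaHSO₄: 1262 × 120.1 = 151,600 g.

(b) Volume: 1030 m³ = 1,030,000 L.
(b) Available chlorine delivered: 3450 g × 0.583 = 2011 g as Cl₂.
(b) Concentration rise: 2011 g / 1,030,000 L = 1.953 mg/L = 1.95 ppm.

(a) 152 kg; (b) 1.95 ppm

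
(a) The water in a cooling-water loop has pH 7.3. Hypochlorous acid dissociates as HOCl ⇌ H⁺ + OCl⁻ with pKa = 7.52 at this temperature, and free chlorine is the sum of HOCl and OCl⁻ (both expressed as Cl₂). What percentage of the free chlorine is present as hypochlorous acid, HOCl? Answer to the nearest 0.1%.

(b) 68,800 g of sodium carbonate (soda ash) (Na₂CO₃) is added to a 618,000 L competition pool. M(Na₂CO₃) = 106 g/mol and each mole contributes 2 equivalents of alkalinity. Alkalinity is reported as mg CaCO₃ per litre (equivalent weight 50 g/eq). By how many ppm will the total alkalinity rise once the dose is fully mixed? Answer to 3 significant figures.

(a) [OCl⁻]/[HOCl] = 10^(pH − pKa) = 10^(7.3 − 7.52) = 10^-0.22 = 0.6026.
(a) Fraction as HOCl = 1 / (1 + 0.6026) = 0.624.

(b) Moles of Na₂CO₃: 68,800 g ÷ 106 g/mol = 649.1 mol → 1298 eq of alkalinity.
(b) As CaCO₃: 1298 eq × 50 g/eq = 64,910 g.
(b) Rise: 64,910 g / 618,000 L × 1000 = 105 mg/L.

(a) 62.4%; (b) 105 ppm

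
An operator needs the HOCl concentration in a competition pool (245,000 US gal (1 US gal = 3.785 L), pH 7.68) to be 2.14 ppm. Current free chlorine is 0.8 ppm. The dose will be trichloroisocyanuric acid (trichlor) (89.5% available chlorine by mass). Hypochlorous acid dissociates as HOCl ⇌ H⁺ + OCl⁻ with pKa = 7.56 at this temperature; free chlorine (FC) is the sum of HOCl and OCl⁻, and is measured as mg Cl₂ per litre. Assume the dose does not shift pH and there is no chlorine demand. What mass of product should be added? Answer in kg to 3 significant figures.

Volume: 245,000 US gal × 3.785 L/gal = 927,325 L.
[OCl⁻]/[HOCl] = 10^(pH − pKa) = 10^(7.68 − 7.56) = 1.318; fraction as HOCl = 1/(1 + 1.318) = 0.4314.
Free chlorine required for 2.14 ppm HOCl: 2.14 / 0.4314 = 4.961 ppm.
FC to add: 4.961 − 0.8 = 4.161 mg/L as Cl₂.
Cl₂ equivalent: 4.161 mg/L × 927,325 L = 3859 g.
Product at 89.5% available Cl: 3859 / 0.895 = 4311 g.

4.31 kg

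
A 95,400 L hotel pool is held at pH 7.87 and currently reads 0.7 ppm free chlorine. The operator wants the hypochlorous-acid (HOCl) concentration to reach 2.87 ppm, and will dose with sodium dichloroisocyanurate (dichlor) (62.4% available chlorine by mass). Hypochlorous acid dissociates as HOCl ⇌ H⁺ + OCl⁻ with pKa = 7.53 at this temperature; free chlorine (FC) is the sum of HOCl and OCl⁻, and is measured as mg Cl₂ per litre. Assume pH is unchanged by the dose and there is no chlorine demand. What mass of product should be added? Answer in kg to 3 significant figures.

[OCl⁻]/[HOCl] = 10^(pH − pKa) = 10^(7.87 − 7.53) = 2.188; fraction as HOCl = 1/(1 + 2.188) = 0.3137.
Free chlorine required for 2.87 ppm HOCl: 2.87 / 0.3137 = 9.149 ppm.
FC to add: 9.149 − 0.7 = 8.449 mg/L as Cl₂.
Cl₂ equivalent: 8.449 mg/L × 95,400 L = 806 g.
Product at 62.4% available Cl: 806 / 0.624 = 1292 g.

1.29 kg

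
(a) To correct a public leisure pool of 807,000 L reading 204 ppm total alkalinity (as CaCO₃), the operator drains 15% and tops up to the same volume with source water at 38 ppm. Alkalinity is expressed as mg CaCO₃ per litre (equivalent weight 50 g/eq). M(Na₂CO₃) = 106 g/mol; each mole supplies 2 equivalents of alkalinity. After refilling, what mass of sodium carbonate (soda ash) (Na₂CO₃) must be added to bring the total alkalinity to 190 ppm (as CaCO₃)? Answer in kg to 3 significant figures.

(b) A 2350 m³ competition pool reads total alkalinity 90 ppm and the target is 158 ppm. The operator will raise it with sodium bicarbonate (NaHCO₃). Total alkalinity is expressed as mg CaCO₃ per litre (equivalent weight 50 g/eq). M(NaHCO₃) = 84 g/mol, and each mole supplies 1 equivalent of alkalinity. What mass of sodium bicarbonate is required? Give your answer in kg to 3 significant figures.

(a) After draining 15% and refilling: 204 × 0.85 + 38 × 0.15 = 179.1 ppm.
(a) Deficit to target: 190 − 179.1 = 10.9 mg/L.
(a) As CaCO₃: 10.9 mg/L × 807,000 L = 8796 g; ÷ 50 g/eq ÷ 2 = 87.96 mol Na₂CO₃.
(a) Mass: 87.96 × 106 = 9324 g.

(b) Volume: 2350 m³ = 2,350,000 L.
(b) Alkalinity to add: (158 − 90) = 68 mg/L as CaCO₃ × 2,350,000 L = 159,800 g as CaCO₃.
(b) Equivalents: 159,800 g ÷ 50 g/eq = 3196 eq.
(b) NaHCO₃ supplies 1 eq per mole → 3196 mol.
(b) Mass: 3196 mol × 84 g/mol = 268,500 g.

(a) 9.32 kg; (b) 268 kg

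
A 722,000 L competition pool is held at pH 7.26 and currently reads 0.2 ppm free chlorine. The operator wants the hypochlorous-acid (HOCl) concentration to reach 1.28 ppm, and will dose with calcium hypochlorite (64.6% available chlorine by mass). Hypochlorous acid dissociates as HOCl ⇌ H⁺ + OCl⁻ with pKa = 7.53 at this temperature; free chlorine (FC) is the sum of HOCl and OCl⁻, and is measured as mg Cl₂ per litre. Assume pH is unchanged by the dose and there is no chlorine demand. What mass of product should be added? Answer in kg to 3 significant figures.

[OCl⁻]/[HOCl] = 10^(pH − pKa) = 10^(7.26 − 7.53) = 0.537; fraction as HOCl = 1/(1 + 0.537) = 0.6506.
Free chlorine required for 1.28 ppm HOCl: 1.28 / 0.6506 = 1.967 ppm.
FC to add: 1.967 − 0.2 = 1.767 mg/L as Cl₂.
Cl₂ equivalent: 1.767 mg/L × 722,000 L = 1276 g.
Product at 64.6% available Cl: 1276 / 0.646 = 1975 g.

1.98 kg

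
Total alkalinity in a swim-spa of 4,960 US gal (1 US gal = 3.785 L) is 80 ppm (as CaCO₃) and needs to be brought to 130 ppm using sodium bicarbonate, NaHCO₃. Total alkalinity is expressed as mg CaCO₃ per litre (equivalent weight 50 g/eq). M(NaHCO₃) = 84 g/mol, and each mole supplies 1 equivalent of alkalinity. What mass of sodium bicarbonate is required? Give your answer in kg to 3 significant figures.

1.58 kg

Volume: 4,960 US gal × 3.785 L/gal = 18,774 L.
Alkalinity to add: (130 − 80) = 50 mg/L as CaCO₃ × 18,774 L = 938.7 g as CaCO₃.
Equivalents: 938.7 g ÷ 50 g/eq = 18.77 eq.
NaHCO₃ supplies 1 eq per mole → 18.77 mol.
Mass: 18.77 mol × 84 g/mol = 1577 g.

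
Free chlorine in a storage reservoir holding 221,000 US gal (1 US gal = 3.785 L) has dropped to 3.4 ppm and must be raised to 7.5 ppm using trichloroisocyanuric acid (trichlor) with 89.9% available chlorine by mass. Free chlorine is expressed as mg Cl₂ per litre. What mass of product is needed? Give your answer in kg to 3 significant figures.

Volume: 221,000 US gal × 3.785 L/gal = 836,485 L.
Chlorine deficit: 7.5 − 3.4 = 4.1 ppm = 4.1 mg/L as Cl₂.
Cl₂ equivalent needed: 4.1 mg/L × 836,485 L = 3,430,000 mg = 3430 g.
Product at 89.9% available chlorine: 3430 / 0.899 = 3815 g.

3.81 kg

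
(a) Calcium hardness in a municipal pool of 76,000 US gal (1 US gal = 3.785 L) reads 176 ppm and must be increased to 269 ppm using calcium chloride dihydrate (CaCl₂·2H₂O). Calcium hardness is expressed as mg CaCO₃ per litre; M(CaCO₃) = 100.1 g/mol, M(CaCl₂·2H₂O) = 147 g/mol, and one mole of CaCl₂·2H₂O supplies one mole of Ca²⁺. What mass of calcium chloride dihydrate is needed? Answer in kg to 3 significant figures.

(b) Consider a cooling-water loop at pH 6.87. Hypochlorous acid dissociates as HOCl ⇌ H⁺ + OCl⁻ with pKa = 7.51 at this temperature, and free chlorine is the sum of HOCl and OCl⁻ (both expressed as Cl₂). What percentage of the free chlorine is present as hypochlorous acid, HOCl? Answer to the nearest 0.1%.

(a) 39.3 kg; (b) 81.4%

(a) Volume: 76,000 US gal × 3.785 L/gal = 287,660 L.
(a) Hardness to add: (269 − 176) = 93 mg/L as CaCO₃ × 287,660 L = 26,750 g as CaCO₃.
(a) Moles of Ca²⁺ (1 mol Ca²⁺ ≡ 1 mol CaCO₃): 26,750 / 100.1 g/mol = 267.3 mol.
(a) Mass of CaCl₂·2H₂O: 267.3 × 147 = 39,290 g.

(b) [OCl⁻]/[HOCl] = 10^(pH − pKa) = 10^(6.87 − 7.51) = 10^-0.64 = 0.2291.
(b) Fraction as HOCl = 1 / (1 + 0.2291) = 0.8136.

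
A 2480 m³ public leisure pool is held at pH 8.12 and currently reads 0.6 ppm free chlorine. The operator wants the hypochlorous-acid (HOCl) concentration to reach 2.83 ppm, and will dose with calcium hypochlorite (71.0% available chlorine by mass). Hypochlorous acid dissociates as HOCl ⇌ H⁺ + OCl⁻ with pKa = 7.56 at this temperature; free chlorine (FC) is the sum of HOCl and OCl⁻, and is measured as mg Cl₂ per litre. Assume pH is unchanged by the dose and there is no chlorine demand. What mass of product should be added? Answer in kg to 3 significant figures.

43.7 kg

Volume: 2480 m³ = 2,480,000 L.
[OCl⁻]/[HOCl] = 10^(pH − pKa) = 10^(8.12 − 7.56) = 3.631; fraction as HOCl = 1/(1 + 3.631) = 0.2159.
Free chlorine required for 2.83 ppm HOCl: 2.83 / 0.2159 = 13.11 ppm.
FC to add: 13.11 − 0.6 = 12.51 mg/L as Cl₂.
Cl₂ equivalent: 12.51 mg/L × 2,480,000 L = 31,010 g.
Product at 71.0% available Cl: 31,010 / 0.71 = 43,680 g.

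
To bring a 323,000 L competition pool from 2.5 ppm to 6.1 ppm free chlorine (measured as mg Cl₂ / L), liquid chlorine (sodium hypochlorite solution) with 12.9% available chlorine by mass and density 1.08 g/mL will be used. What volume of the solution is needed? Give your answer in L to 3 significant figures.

8.35 L

Chlorine deficit: 6.1 − 2.5 = 3.6 ppm = 3.6 mg/L as Cl₂.
Cl₂ equivalent needed: 3.6 mg/L × 323,000 L = 1,163,000 mg = 1163 g.
Product at 12.9% available chlorine: 1163 / 0.129 = 9014 g.
Volume at density 1.08 g/mL: 9014 g ÷ 1.08 g/mL = 8346 mL.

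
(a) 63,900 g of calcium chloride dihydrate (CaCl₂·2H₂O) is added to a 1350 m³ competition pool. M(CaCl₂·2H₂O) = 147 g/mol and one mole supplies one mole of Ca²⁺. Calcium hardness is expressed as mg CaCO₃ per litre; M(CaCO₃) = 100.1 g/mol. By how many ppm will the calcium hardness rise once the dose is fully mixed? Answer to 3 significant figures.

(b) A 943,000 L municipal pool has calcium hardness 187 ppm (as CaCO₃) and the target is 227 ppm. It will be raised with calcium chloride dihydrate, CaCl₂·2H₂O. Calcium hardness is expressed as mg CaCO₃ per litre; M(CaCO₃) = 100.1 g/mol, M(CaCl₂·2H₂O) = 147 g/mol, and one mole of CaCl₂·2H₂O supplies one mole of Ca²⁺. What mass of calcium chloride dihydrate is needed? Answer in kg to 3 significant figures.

(a) 32.2 ppm; (b) 55.4 kg

(a) Volume: 1350 m³ = 1,350,000 L.
(a) Moles of Ca²⁺: 63,900 g ÷ 147 g/mol = 434.7 mol.
(a) As CaCO₃: 434.7 mol × 100.1 g/mol = 43,510 g.
(a) Rise: 43,510 g / 1,350,000 L × 1000 = 32.23 mg/L.

(b) Hardness to add: (227 − 187) = 40 mg/L as CaCO₃ × 943,000 L = 37,720 g as CaCO₃.
(b) Moles of Ca²⁺ (1 mol Ca²⁺ ≡ 1 mol CaCO₃): 37,720 / 100.1 g/mol = 376.8 mol.
(b) Mass of CaCl₂·2H₂O: 376.8 × 147 = 55,390 g.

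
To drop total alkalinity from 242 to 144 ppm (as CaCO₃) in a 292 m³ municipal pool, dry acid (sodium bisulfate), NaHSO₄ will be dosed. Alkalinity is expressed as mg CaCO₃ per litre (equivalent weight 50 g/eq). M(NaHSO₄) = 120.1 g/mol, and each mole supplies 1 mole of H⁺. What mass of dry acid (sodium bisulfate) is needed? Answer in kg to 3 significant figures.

Volume: 292 m³ = 292,000 L.
Alkalinity to neutralize: (242 − 144) = 98 mg/L as CaCO₃ × 292,000 L = 28,620 g as CaCO₃.
Equivalents of H⁺ required: 28,620 ÷ 50 g/eq = 572.3 eq = 572.3 mol NaHSO₄.
Mass of NaHSO₄: 572.3 × 120.1 = 68,740 g.

68.7 kg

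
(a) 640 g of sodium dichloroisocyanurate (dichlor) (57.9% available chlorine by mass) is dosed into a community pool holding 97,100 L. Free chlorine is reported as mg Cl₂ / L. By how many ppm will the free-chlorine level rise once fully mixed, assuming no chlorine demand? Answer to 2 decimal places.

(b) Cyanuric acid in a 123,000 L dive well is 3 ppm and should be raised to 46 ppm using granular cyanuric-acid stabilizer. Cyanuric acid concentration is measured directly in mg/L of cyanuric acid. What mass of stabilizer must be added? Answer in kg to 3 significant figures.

(a) Available chlorine delivered: 640 g × 0.579 = 370.6 g as Cl₂.
(a) Concentration rise: 370.6 g / 97,100 L = 3.816 mg/L = 3.82 ppm.

(b) CYA to add: (46 − 3) = 43 mg/L × 123,000 L = 5289 g cyanuric acid.

(a) 3.82 ppm; (b) 5.29 kg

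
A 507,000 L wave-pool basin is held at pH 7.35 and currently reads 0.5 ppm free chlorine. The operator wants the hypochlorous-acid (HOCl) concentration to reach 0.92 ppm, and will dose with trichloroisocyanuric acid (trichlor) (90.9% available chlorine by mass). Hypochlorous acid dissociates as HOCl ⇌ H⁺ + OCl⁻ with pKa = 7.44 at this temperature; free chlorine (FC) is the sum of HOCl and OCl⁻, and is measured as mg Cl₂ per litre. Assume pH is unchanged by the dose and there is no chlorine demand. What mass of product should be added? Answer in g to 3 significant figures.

[OCl⁻]/[HOCl] = 10^(pH − pKa) = 10^(7.35 − 7.44) = 0.8128; fraction as HOCl = 1/(1 + 0.8128) = 0.5516.
Free chlorine required for 0.92 ppm HOCl: 0.92 / 0.5516 = 1.668 ppm.
FC to add: 1.668 − 0.5 = 1.168 mg/L as Cl₂.
Cl₂ equivalent: 1.168 mg/L × 507,000 L = 592.1 g.
Product at 90.9% available Cl: 592.1 / 0.909 = 651.3 g.

651 g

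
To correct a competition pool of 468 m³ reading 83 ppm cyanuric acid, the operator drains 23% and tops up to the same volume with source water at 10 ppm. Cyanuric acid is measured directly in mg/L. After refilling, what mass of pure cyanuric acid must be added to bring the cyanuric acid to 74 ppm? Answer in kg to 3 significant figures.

3.65 kg

Volume: 468 m³ = 468,000 L.
After draining 23% and refilling: 83 × 0.77 + 10 × 0.23 = 66.21 ppm.
Deficit to target: 74 − 66.21 = 7.79 mg/L.
Mass: 7.79 mg/L × 468,000 L = 3646 g cyanuric acid.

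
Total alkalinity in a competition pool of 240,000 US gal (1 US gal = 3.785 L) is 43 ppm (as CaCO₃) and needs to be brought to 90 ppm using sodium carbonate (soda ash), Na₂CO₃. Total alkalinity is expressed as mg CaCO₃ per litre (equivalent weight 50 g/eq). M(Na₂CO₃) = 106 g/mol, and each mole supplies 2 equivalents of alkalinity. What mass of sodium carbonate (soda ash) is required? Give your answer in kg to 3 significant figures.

45.3 kg

Volume: 240,000 US gal × 3.785 L/gal = 908,400 L.
Alkalinity to add: (90 − 43) = 47 mg/L as CaCO₃ × 908,400 L = 42,690 g as CaCO₃.
Equivalents: 42,690 g ÷ 50 g/eq = 853.9 eq.
Each mole of Na₂CO₃ supplies 2 eq, so 853.9 / 2 = 426.9 mol.
Mass: 426.9 mol × 106 g/mol = 45,260 g.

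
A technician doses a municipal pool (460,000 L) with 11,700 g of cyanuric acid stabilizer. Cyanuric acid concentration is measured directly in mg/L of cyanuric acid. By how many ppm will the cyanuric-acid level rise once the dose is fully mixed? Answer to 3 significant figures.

Rise: 11,700 g / 460,000 L × 1000 = 25.43 mg/L.

25.4 ppm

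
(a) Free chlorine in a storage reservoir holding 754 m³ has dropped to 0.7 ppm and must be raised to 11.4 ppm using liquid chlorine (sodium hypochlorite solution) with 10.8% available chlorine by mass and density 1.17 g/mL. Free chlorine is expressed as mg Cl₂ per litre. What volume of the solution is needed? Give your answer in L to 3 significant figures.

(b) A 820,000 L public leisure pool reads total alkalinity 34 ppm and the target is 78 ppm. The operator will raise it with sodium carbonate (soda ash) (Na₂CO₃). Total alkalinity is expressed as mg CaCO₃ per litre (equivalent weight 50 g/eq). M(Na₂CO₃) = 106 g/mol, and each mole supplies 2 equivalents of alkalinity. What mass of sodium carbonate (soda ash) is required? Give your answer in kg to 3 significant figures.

(a) 63.8 L; (b) 38.2 kg

(a) Volume: 754 m³ = 754,000 L.
(a) Chlorine deficit: 11.4 − 0.7 = 10.7 ppm = 10.7 mg/L as Cl₂.
(a) Cl₂ equivalent needed: 10.7 mg/L × 754,000 L = 8,068,000 mg = 8068 g.
(a) Product at 10.8% available chlorine: 8068 / 0.108 = 74,700 g.
(a) Volume at density 1.17 g/mL: 74,700 g ÷ 1.17 g/mL = 63,850 mL.

(b) Alkalinity to add: (78 − 34) = 44 mg/L as CaCO₃ × 820,000 L = 36,080 g as CaCO₃.
(b) Equivalents: 36,080 g ÷ 50 g/eq = 721.6 eq.
(b) Each mole of Na₂CO₃ supplies 2 eq, so 721.6 / 2 = 360.8 mol.
(b) Mass: 360.8 mol × 106 g/mol = 38,240 g.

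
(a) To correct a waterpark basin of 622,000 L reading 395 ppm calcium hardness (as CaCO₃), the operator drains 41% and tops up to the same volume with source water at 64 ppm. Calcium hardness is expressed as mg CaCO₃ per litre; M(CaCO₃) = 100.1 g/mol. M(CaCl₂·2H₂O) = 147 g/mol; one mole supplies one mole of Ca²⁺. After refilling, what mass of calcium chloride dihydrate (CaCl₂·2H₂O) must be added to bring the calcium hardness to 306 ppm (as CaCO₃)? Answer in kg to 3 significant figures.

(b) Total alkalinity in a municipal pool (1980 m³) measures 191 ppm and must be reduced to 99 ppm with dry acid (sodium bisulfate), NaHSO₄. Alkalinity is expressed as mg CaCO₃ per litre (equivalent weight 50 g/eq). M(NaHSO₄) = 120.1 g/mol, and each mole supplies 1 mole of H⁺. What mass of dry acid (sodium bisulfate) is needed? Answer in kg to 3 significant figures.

(a) 42.7 kg; (b) 438 kg

(a) After draining 41% and refilling: 395 × 0.59 + 64 × 0.41 = 259.29 ppm.
(a) Deficit to target: 306 − 259.29 = 46.71 mg/L.
(a) As CaCO₃: 46.71 mg/L × 622,000 L = 29,050 g; ÷ 100.1 = 290.2 mol Ca²⁺.
(a) Mass: 290.2 × 147 = 42,670 g.

(b) Volume: 1980 m³ = 1,980,000 L.
(b) Alkalinity to neutralize: (191 − 99) = 92 mg/L as CaCO₃ × 1,980,000 L = 182,200 g as CaCO₃.
(b) Equivalents of H⁺ required: 182,200 ÷ 50 g/eq = 3643 eq = 3643 mol NaHSO₄.
(b) Mass of NaHSO₄: 3643 × 120.1 = 437,500 g.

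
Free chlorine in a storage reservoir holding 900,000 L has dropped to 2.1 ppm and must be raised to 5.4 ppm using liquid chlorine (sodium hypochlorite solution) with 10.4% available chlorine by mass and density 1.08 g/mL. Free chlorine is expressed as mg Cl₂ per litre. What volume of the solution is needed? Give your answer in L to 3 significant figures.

26.4 L

Chlorine deficit: 5.4 − 2.1 = 3.3 ppm = 3.3 mg/L as Cl₂.
Cl₂ equivalent needed: 3.3 mg/L × 900,000 L = 2,970,000 mg = 2970 g.
Product at 10.4% available chlorine: 2970 / 0.104 = 28,560 g.
Volume at density 1.08 g/mL: 28,560 g ÷ 1.08 g/mL = 26,440 mL.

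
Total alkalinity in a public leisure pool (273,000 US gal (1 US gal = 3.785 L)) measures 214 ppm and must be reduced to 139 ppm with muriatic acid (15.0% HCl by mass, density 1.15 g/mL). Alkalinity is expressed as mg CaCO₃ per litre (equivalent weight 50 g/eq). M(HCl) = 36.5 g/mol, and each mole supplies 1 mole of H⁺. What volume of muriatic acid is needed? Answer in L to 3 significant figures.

328 L

Volume: 273,000 US gal × 3.785 L/gal = 1,033,305 L.
Alkalinity to neutralize: (214 − 139) = 75 mg/L as CaCO₃ × 1,033,305 L = 77,500 g as CaCO₃.
Equivalents of H⁺ required: 77,500 ÷ 50 g/eq = 1550 eq = 1550 mol HCl.
Mass of HCl: 1550 × 36.5 = 56,570 g.
Mass of 15.0% solution: 56,570 / 0.15 = 377,200 g.
Volume: 377,200 g ÷ 1.15 g/mL = 328,000 mL.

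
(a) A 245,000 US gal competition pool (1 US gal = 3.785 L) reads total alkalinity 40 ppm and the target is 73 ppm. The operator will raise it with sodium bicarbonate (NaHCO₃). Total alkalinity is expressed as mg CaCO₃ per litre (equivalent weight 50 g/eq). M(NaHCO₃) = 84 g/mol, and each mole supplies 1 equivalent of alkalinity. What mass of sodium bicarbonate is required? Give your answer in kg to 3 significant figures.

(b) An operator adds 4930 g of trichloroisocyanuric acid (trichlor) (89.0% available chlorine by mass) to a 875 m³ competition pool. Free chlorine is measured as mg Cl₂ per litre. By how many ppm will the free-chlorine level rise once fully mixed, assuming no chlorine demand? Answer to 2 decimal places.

(a) 51.4 kg; (b) 5.01 ppm

(a) Volume: 245,000 US gal × 3.785 L/gal = 927,325 L.
(a) Alkalinity to add: (73 − 40) = 33 mg/L as CaCO₃ × 927,325 L = 30,600 g as CaCO₃.
(a) Equivalents: 30,600 g ÷ 50 g/eq = 612 eq.
(a) NaHCO₃ supplies 1 eq per mole → 612 mol.
(a) Mass: 612 mol × 84 g/mol = 51,410 g.

(b) Volume: 875 m³ = 875,000 L.
(b) Available chlorine delivered: 4930 g × 0.89 = 4388 g as Cl₂.
(b) Concentration rise: 4388 g / 875,000 L = 5.015 mg/L = 5.01 ppm.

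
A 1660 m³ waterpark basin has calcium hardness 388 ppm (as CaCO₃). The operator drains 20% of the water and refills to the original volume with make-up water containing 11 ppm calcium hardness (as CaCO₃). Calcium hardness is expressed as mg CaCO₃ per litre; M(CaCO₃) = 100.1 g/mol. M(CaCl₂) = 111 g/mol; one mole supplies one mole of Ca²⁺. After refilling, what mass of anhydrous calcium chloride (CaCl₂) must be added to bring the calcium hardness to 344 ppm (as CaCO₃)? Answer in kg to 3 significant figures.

57.8 kg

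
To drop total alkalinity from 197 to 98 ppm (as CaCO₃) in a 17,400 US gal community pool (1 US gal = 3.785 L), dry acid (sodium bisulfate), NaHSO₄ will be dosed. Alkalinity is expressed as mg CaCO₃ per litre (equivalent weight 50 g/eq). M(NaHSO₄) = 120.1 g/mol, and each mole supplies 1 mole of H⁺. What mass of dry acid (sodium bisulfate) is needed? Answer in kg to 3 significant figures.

15.7 kg

Volume: 17,400 US gal × 3.785 L/gal = 65,859 L.
Alkalinity to neutralize: (197 − 98) = 99 mg/L as CaCO₃ × 65,859 L = 6520 g as CaCO₃.
Equivalents of H⁺ required: 6520 ÷ 50 g/eq = 130.4 eq = 130.4 mol NaHSO₄.
Mass of NaHSO₄: 130.4 × 120.1 = 15,660 g.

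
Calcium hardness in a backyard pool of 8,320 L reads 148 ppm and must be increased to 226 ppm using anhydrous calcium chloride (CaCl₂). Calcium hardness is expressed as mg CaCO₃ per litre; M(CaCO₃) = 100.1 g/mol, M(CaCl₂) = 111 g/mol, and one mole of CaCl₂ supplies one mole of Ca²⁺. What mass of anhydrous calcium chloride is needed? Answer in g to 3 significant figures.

720 g

Hardness to add: (226 − 148) = 78 mg/L as CaCO₃ × 8,320 L = 649 g as CaCO₃.
Moles of Ca²⁺ (1 mol Ca²⁺ ≡ 1 mol CaCO₃): 649 / 100.1 g/mol = 6.483 mol.
Mass of CaCl₂: 6.483 × 111 = 719.6 g.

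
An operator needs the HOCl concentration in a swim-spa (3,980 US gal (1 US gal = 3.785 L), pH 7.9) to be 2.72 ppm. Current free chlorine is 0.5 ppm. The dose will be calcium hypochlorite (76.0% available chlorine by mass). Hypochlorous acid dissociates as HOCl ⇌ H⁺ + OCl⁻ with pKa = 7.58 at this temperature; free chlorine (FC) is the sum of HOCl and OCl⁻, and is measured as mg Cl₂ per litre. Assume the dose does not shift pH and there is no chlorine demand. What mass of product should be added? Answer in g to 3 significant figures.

Volume: 3,980 US gal × 3.785 L/gal = 15,064 L.
[OCl⁻]/[HOCl] = 10^(pH − pKa) = 10^(7.9 − 7.58) = 2.089; fraction as HOCl = 1/(1 + 2.089) = 0.3237.
Free chlorine required for 2.72 ppm HOCl: 2.72 / 0.3237 = 8.403 ppm.
FC to add: 8.403 − 0.5 = 7.903 mg/L as Cl₂.
Cl₂ equivalent: 7.903 mg/L × 15,064 L = 119.1 g.
Product at 76.0% available Cl: 119.1 / 0.76 = 156.6 g.

157 g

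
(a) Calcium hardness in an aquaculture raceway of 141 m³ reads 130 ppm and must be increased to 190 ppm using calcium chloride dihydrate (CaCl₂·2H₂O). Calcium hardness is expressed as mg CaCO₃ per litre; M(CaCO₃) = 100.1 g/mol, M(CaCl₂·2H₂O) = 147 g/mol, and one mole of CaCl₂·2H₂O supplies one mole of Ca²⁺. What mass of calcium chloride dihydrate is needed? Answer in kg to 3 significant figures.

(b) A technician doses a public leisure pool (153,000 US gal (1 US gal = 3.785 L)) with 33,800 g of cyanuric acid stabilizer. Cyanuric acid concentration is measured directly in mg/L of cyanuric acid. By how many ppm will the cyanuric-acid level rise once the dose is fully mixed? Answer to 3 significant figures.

(a) Volume: 141 m³ = 141,000 L.
(a) Hardness to add: (190 − 130) = 60 mg/L as CaCO₃ × 141,000 L = 8460 g as CaCO₃.
(a) Moles of Ca²⁺ (1 mol Ca²⁺ ≡ 1 mol CaCO₃): 8460 / 100.1 g/mol = 84.52 mol.
(a) Mass of CaCl₂·2H₂O: 84.52 × 147 = 12,420 g.

(b) Volume: 153,000 US gal × 3.785 L/gal = 579,105 L.
(b) Rise: 33,800 g / 579,105 L × 1000 = 58.37 mg/L.

(a) 12.4 kg; (b) 58.4 ppm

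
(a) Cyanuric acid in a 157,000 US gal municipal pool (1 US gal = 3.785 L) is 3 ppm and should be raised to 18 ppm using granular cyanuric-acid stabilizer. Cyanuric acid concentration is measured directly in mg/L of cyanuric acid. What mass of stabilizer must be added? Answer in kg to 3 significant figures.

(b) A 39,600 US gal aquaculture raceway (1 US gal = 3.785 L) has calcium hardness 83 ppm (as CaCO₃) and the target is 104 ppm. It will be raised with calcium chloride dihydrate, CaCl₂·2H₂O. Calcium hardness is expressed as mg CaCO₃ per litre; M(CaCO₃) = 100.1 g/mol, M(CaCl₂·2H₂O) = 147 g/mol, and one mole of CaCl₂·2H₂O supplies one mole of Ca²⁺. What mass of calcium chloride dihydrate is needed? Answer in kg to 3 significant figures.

(a) 8.91 kg; (b) 4.62 kg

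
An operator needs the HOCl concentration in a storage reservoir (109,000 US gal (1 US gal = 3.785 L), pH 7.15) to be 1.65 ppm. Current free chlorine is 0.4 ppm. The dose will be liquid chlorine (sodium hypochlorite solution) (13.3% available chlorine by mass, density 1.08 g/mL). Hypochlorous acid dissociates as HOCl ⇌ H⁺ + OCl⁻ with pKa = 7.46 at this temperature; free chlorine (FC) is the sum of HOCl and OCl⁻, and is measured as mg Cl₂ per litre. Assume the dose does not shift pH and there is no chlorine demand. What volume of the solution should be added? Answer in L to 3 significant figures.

5.91 L

Volume: 109,000 US gal × 3.785 L/gal = 412,565 L.
[OCl⁻]/[HOCl] = 10^(pH − pKa) = 10^(7.15 − 7.46) = 0.4898; fraction as HOCl = 1/(1 + 0.4898) = 0.6712.
Free chlorine required for 1.65 ppm HOCl: 1.65 / 0.6712 = 2.458 ppm.
FC to add: 2.458 − 0.4 = 2.058 mg/L as Cl₂.
Cl₂ equivalent: 2.058 mg/L × 412,565 L = 849.1 g.
Product at 13.3% available Cl: 849.1 / 0.133 = 6384 g.
Volume: 6384 g ÷ 1.08 g/mL = 5911 mL.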